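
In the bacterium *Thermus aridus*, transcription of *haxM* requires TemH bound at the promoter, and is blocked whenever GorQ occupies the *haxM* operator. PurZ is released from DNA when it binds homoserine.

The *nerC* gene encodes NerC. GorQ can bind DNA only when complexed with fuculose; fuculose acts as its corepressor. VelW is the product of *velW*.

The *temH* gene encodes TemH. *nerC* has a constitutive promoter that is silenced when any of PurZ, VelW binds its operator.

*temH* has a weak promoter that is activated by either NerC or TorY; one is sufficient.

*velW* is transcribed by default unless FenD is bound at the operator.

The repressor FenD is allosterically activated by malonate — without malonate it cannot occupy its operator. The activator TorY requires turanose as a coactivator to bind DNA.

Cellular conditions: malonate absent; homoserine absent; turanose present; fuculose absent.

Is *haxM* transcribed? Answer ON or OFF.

Homoserine is absent, so PurZ is active.
Malonate is absent, so FenD is inactive.
With no repressor bound, *velW* is transcribed.
So VelW is produced and active.
With repressor PurZ bound, *nerC* is not transcribed.
So NerC is not produced.
Turanose is present, so TorY is active.
Activator TorY is present, so *temH* is transcribed.
So TemH is produced and active.
Fuculose is absent, so GorQ is inactive.
No repressor is bound and TemH is active, so *haxM* is transcribed.

ON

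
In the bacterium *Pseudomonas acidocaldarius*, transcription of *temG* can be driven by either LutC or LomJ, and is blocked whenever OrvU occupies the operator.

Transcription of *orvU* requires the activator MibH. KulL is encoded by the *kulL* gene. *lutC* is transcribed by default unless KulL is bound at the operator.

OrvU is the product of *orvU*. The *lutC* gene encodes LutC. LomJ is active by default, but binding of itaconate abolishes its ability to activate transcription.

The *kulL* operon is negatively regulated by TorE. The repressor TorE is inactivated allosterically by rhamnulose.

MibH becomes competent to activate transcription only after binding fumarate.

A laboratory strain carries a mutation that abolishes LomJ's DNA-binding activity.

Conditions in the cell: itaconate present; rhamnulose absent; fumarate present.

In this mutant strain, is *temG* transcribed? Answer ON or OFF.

OFF

Rhamnulose is absent, so TorE is active.
With repressor TorE bound, *kulL* is not transcribed.
So KulL is not produced.
With no repressor bound, *lutC* is transcribed.
So LutC is produced and active.
LomJ is non-functional in this strain, so it has no effect.
Fumarate is present, so MibH is active.
No repressor is bound and MibH is active, so *orvU* is transcribed.
So OrvU is produced and active.
With repressor OrvU bound, *temG* is not transcribed.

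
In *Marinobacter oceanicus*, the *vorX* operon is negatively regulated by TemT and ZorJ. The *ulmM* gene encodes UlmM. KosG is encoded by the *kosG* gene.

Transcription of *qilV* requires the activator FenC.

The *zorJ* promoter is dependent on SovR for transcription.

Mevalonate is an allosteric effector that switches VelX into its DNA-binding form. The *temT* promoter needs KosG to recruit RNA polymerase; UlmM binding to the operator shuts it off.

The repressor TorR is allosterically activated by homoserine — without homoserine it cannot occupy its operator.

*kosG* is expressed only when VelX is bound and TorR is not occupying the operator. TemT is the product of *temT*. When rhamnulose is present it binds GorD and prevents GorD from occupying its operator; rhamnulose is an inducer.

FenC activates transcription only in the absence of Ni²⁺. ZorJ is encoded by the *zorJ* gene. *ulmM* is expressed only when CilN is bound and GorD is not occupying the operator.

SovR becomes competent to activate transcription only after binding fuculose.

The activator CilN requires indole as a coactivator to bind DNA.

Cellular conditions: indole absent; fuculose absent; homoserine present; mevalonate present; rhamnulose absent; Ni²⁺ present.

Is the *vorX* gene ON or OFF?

Rhamnulose is absent, so GorD is active.
Indole is absent, so CilN is inactive.
With repressor GorD bound, *ulmM* is not transcribed.
So UlmM is not produced.
Mevalonate is present, so VelX is active.
Homoserine is present, so TorR is active.
With repressor TorR bound, *kosG* is not transcribed.
So KosG is not produced.
Required activator KosG is absent, so *temT* is not transcribed.
So TemT is not produced.
Fuculose is absent, so SovR is inactive.
Required activator SovR is absent, so *zorJ* is not transcribed.
So ZorJ is not produced.
With no repressor bound, *vorX* is transcribed.

ON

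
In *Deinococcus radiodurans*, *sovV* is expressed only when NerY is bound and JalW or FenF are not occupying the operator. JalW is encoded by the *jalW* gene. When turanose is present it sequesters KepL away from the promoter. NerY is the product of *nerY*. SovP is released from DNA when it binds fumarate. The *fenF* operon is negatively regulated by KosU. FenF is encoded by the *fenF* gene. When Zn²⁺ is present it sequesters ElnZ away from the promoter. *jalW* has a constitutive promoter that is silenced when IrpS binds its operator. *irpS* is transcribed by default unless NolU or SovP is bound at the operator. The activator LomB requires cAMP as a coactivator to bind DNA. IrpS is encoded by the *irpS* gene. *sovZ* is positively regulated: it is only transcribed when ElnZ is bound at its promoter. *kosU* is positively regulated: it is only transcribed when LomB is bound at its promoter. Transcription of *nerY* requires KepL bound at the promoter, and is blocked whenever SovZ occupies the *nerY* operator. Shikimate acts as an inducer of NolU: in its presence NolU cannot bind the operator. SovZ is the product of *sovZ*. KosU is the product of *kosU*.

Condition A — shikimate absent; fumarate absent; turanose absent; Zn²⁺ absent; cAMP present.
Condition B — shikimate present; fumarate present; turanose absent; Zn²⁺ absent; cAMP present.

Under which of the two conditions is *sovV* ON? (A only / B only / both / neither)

neither

Condition A:
Shikimate is absent, so NolU is active.
Fumarate is absent, so SovP is active.
With repressor NolU bound, *irpS* is not transcribed.
So IrpS is not produced.
With no repressor bound, *jalW* is transcribed.
So JalW is produced and active.
Turanose is absent, so KepL is active.
Zn²⁺ is absent, so ElnZ is active.
No repressor is bound and ElnZ is active, so *sovZ* is transcribed.
So SovZ is produced and active.
With repressor SovZ bound, *nerY* is not transcribed.
So NerY is not produced.
cAMP is present, so LomB is active.
No repressor is bound and LomB is active, so *kosU* is transcribed.
So KosU is produced and active.
With repressor KosU bound, *fenF* is not transcribed.
So FenF is not produced.
With repressor JalW bound, *sovV* is not transcribed.
→ *sovV* is OFF in A.
Condition B:
Shikimate is present, so NolU is inactive.
Fumarate is present, so SovP is inactive.
With no repressor bound, *irpS* is transcribed.
So IrpS is produced and active.
With repressor IrpS bound, *jalW* is not transcribed.
So JalW is not produced.
Turanose is absent, so KepL is active.
Zn²⁺ is absent, so ElnZ is active.
No repressor is bound and ElnZ is active, so *sovZ* is transcribed.
So SovZ is produced and active.
With repressor SovZ bound, *nerY* is not transcribed.
So NerY is not produced.
cAMP is present, so LomB is active.
No repressor is bound and LomB is active, so *kosU* is transcribed.
So KosU is produced and active.
With repressor KosU bound, *fenF* is not transcribed.
So FenF is not produced.
Required activator NerY is absent, so *sovV* is not transcribed.
→ *sovV* is OFF in B.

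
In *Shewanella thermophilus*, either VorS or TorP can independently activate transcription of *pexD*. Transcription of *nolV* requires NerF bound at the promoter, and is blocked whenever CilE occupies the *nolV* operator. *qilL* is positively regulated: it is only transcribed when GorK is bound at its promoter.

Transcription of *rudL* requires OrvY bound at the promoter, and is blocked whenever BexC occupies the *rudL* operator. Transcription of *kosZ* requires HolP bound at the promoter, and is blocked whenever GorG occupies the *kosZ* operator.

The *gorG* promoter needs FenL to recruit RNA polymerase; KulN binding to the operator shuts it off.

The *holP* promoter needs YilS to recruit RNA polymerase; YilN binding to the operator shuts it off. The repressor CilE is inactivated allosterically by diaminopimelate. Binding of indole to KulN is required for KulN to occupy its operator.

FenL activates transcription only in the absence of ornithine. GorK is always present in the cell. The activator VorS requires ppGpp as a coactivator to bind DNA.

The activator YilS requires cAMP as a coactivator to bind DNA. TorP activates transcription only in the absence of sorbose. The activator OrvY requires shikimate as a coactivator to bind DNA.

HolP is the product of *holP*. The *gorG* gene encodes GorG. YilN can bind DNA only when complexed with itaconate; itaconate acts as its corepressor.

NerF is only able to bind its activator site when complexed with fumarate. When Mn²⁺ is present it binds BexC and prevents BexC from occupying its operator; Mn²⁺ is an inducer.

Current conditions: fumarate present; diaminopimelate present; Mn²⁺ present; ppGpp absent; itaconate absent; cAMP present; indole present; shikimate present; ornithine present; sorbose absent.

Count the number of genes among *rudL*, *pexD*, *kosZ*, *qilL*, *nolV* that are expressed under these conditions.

5

Mn²⁺ is present, so BexC is inactive.
Shikimate is present, so OrvY is active.
No repressor is bound and OrvY is active, so *rudL* is transcribed.
→ *rudL* is ON.
ppGpp is absent, so VorS is inactive.
Sorbose is absent, so TorP is active.
Activator TorP is present, so *pexD* is transcribed.
→ *pexD* is ON.
Itaconate is absent, so YilN is inactive.
cAMP is present, so YilS is active.
No repressor is bound and YilS is active, so *holP* is transcribed.
So HolP is produced and active.
Ornithine is present, so FenL is inactive.
Indole is present, so KulN is active.
With repressor KulN bound, *gorG* is not transcribed.
So GorG is not produced.
No repressor is bound and HolP is active, so *kosZ* is transcribed.
→ *kosZ* is ON.
GorK is produced constitutively and is active.
No repressor is bound and GorK is active, so *qilL* is transcribed.
→ *qilL* is ON.
Fumarate is present, so NerF is active.
Diaminopimelate is present, so CilE is inactive.
No repressor is bound and NerF is active, so *nolV* is transcribed.
→ *nolV* is ON.
5 of the 5 genes are transcribed.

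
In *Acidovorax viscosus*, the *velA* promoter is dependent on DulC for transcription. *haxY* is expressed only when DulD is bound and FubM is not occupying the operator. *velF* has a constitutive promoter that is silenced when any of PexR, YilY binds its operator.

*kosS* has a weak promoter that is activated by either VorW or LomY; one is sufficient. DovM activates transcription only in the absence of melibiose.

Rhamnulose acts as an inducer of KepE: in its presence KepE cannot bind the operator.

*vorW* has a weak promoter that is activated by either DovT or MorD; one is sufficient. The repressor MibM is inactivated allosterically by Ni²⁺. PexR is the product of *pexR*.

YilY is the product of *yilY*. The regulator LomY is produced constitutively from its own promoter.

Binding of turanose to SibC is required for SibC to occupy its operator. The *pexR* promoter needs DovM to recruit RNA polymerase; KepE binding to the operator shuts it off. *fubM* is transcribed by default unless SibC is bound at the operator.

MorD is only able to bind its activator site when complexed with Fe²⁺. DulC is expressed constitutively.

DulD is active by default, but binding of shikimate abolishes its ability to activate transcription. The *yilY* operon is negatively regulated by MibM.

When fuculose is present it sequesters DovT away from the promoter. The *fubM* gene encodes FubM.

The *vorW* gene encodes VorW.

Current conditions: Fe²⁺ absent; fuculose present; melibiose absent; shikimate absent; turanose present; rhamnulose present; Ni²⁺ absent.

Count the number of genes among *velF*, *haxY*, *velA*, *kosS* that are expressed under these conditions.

3

Melibiose is absent, so DovM is active.
Rhamnulose is present, so KepE is inactive.
No repressor is bound and DovM is active, so *pexR* is transcribed.
So PexR is produced and active.
Ni²⁺ is absent, so MibM is active.
With repressor MibM bound, *yilY* is not transcribed.
So YilY is not produced.
With repressor PexR bound, *velF* is not transcribed.
→ *velF* is OFF.
Shikimate is absent, so DulD is active.
Turanose is present, so SibC is active.
With repressor SibC bound, *fubM* is not transcribed.
So FubM is not produced.
No repressor is bound and DulD is active, so *haxY* is transcribed.
→ *haxY* is ON.
DulC is produced constitutively and is active.
No repressor is bound and DulC is active, so *velA* is transcribed.
→ *velA* is ON.
Fuculose is present, so DovT is inactive.
Fe²⁺ is absent, so MorD is inactive.
No activator is available at the *vorW* promoter, so *vorW* is not transcribed.
So VorW is not produced.
LomY is produced constitutively and is active.
Activator LomY is present, so *kosS* is transcribed.
→ *kosS* is ON.
3 of the 4 genes are transcribed.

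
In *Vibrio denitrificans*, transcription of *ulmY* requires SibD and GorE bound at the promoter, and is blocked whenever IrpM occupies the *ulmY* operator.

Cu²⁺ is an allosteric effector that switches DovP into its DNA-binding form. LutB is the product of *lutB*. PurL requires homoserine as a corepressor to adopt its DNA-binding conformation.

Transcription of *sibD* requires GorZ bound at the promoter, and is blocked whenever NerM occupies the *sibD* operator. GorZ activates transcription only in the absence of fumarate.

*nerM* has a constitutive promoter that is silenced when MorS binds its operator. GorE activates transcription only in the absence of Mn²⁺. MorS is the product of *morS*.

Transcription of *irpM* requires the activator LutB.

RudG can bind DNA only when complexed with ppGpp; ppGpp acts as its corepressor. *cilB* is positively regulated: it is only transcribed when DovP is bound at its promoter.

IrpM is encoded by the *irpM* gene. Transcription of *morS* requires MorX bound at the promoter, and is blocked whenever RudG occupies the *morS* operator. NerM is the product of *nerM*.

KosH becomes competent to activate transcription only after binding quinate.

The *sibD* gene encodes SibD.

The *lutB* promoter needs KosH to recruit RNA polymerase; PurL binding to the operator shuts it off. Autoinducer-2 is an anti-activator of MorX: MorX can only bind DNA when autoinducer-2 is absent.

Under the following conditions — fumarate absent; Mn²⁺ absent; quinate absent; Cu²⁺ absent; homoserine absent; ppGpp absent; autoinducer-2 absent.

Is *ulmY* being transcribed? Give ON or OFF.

ON

Fumarate is absent, so GorZ is active.
ppGpp is absent, so RudG is inactive.
Autoinducer-2 is absent, so MorX is active.
No repressor is bound and MorX is active, so *morS* is transcribed.
So MorS is produced and active.
With repressor MorS bound, *nerM* is not transcribed.
So NerM is not produced.
No repressor is bound and GorZ is active, so *sibD* is transcribed.
So SibD is produced and active.
Mn²⁺ is absent, so GorE is active.
Homoserine is absent, so PurL is inactive.
Quinate is absent, so KosH is inactive.
Required activator KosH is absent, so *lutB* is not transcribed.
So LutB is not produced.
Required activator LutB is absent, so *irpM* is not transcribed.
So IrpM is not produced.
No repressor is bound and SibD and GorE are active, so *ulmY* is transcribed.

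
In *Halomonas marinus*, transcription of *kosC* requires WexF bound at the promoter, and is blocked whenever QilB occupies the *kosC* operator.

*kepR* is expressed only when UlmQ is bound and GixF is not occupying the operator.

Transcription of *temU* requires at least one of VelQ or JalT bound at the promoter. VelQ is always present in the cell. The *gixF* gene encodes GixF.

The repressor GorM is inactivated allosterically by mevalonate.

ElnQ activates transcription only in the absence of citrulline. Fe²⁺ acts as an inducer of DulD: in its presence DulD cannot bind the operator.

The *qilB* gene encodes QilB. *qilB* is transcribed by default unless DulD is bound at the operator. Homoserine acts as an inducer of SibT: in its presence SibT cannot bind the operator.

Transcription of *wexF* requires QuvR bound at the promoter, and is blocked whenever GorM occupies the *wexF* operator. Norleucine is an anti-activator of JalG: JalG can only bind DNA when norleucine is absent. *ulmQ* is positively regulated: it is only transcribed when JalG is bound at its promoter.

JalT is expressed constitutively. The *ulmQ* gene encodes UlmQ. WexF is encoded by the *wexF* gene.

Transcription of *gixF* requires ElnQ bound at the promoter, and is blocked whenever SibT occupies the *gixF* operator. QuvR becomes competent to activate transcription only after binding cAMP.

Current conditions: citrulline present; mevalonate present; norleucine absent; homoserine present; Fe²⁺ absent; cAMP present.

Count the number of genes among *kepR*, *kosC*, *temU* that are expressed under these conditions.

Homoserine is present, so SibT is inactive.
Citrulline is present, so ElnQ is inactive.
Required activator ElnQ is absent, so *gixF* is not transcribed.
So GixF is not produced.
Norleucine is absent, so JalG is active.
No repressor is bound and JalG is active, so *ulmQ* is transcribed.
So UlmQ is produced and active.
No repressor is bound and UlmQ is active, so *kepR* is transcribed.
→ *kepR* is ON.
Fe²⁺ is absent, so DulD is active.
With repressor DulD bound, *qilB* is not transcribed.
So QilB is not produced.
Mevalonate is present, so GorM is inactive.
cAMP is present, so QuvR is active.
No repressor is bound and QuvR is active, so *wexF* is transcribed.
So WexF is produced and active.
No repressor is bound and WexF is active, so *kosC* is transcribed.
→ *kosC* is ON.
VelQ is produced constitutively and is active.
JalT is produced constitutively and is active.
Activator VelQ is present, so *temU* is transcribed.
→ *temU* is ON.
3 of the 3 genes are transcribed.

3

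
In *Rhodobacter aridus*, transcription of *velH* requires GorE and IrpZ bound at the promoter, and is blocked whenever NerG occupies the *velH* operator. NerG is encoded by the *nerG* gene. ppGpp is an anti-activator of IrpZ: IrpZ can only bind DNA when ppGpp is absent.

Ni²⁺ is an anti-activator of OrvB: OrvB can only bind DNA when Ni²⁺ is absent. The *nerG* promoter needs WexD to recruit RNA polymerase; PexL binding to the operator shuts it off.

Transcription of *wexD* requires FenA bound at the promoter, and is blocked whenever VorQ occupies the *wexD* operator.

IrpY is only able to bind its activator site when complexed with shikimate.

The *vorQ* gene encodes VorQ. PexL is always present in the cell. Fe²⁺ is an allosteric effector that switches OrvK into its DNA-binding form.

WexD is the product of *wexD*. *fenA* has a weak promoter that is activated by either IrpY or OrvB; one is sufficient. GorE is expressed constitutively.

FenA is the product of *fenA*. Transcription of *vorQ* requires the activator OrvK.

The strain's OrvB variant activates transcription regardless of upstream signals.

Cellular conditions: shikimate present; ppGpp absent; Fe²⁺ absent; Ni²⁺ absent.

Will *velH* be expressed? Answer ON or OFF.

GorE is produced constitutively and is active.
PexL is produced constitutively and is active.
Shikimate is present, so IrpY is active.
OrvB is constitutively active in this strain.
Activator IrpY is present, so *fenA* is transcribed.
So FenA is produced and active.
Fe²⁺ is absent, so OrvK is inactive.
Required activator OrvK is absent, so *vorQ* is not transcribed.
So VorQ is not produced.
No repressor is bound and FenA is active, so *wexD* is transcribed.
So WexD is produced and active.
With repressor PexL bound, *nerG* is not transcribed.
So NerG is not produced.
ppGpp is absent, so IrpZ is active.
No repressor is bound and GorE and IrpZ are active, so *velH* is transcribed.

ON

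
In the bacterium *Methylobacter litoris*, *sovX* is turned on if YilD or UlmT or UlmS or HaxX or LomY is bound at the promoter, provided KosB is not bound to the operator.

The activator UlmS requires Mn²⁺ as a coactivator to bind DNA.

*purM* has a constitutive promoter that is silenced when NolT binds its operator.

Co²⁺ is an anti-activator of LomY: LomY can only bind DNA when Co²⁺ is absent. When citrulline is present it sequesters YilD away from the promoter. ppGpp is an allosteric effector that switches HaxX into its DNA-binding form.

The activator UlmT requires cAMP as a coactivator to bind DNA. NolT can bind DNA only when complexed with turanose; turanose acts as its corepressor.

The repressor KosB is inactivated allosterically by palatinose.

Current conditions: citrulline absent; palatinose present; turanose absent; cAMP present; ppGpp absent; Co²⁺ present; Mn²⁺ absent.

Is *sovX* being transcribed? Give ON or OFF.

Citrulline is absent, so YilD is active.
Palatinose is present, so KosB is inactive.
cAMP is present, so UlmT is active.
Mn²⁺ is absent, so UlmS is inactive.
ppGpp is absent, so HaxX is inactive.
Co²⁺ is present, so LomY is inactive.
Activator YilD is present, so *sovX* is transcribed.

ON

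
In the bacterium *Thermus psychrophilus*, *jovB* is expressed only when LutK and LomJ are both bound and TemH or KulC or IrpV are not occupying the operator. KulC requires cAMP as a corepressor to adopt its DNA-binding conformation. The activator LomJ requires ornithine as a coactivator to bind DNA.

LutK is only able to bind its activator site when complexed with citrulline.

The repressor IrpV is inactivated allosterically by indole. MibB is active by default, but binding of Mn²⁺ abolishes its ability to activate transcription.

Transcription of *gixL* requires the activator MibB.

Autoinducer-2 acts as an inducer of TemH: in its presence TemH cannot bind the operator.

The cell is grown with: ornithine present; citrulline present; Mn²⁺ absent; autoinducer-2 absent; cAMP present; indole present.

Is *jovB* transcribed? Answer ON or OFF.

OFF

Citrulline is present, so LutK is active.
Autoinducer-2 is absent, so TemH is active.
cAMP is present, so KulC is active.
Ornithine is present, so LomJ is active.
Indole is present, so IrpV is inactive.
With repressor TemH bound, *jovB* is not transcribed.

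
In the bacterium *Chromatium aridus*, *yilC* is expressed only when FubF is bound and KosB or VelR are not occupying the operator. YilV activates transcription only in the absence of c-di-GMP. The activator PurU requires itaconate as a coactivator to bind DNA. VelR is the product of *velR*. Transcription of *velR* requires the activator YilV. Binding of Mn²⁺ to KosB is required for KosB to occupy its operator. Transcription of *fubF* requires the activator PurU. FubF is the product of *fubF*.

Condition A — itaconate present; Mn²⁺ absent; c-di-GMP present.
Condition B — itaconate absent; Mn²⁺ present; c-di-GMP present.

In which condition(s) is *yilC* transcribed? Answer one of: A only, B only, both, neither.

A only

Condition A:
Itaconate is present, so PurU is active.
No repressor is bound and PurU is active, so *fubF* is transcribed.
So FubF is produced and active.
Mn²⁺ is absent, so KosB is inactive.
c-di-GMP is present, so YilV is inactive.
Required activator YilV is absent, so *velR* is not transcribed.
So VelR is not produced.
No repressor is bound and FubF is active, so *yilC* is transcribed.
→ *yilC* is ON in A.
Condition B:
Itaconate is absent, so PurU is inactive.
Required activator PurU is absent, so *fubF* is not transcribed.
So FubF is not produced.
Mn²⁺ is present, so KosB is active.
c-di-GMP is present, so YilV is inactive.
Required activator YilV is absent, so *velR* is not transcribed.
So VelR is not produced.
With repressor KosB bound, *yilC* is not transcribed.
→ *yilC* is OFF in B.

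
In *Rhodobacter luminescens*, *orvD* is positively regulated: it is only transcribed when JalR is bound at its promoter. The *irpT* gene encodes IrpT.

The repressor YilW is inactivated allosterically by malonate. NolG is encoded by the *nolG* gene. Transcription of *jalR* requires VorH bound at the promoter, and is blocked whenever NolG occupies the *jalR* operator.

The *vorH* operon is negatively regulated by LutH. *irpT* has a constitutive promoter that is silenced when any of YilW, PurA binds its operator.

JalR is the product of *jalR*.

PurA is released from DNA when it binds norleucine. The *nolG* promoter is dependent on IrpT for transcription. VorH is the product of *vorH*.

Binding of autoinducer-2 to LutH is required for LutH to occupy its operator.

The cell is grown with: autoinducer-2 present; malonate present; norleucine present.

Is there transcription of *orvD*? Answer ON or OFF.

Malonate is present, so YilW is inactive.
Norleucine is present, so PurA is inactive.
With no repressor bound, *irpT* is transcribed.
So IrpT is produced and active.
No repressor is bound and IrpT is active, so *nolG* is transcribed.
So NolG is produced and active.
Autoinducer-2 is present, so LutH is active.
With repressor LutH bound, *vorH* is not transcribed.
So VorH is not produced.
With repressor NolG bound, *jalR* is not transcribed.
So JalR is not produced.
Required activator JalR is absent, so *orvD* is not transcribed.

OFF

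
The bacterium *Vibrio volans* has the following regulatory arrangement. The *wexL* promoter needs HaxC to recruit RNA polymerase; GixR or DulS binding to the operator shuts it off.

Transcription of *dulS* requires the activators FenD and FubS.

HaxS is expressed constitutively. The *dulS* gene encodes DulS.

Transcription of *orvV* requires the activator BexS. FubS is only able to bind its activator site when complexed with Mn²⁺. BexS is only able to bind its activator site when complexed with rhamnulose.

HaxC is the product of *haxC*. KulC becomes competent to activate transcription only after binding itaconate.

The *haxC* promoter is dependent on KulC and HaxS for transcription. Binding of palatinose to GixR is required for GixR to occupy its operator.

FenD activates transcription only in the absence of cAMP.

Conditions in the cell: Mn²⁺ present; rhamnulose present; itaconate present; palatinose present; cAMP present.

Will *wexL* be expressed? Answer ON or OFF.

Itaconate is present, so KulC is active.
HaxS is produced constitutively and is active.
No repressor is bound and KulC and HaxS are active, so *haxC* is transcribed.
So HaxC is produced and active.
Palatinose is present, so GixR is active.
cAMP is present, so FenD is inactive.
Mn²⁺ is present, so FubS is active.
Required activator FenD is absent, so *dulS* is not transcribed.
So DulS is not produced.
With repressor GixR bound, *wexL* is not transcribed.

OFF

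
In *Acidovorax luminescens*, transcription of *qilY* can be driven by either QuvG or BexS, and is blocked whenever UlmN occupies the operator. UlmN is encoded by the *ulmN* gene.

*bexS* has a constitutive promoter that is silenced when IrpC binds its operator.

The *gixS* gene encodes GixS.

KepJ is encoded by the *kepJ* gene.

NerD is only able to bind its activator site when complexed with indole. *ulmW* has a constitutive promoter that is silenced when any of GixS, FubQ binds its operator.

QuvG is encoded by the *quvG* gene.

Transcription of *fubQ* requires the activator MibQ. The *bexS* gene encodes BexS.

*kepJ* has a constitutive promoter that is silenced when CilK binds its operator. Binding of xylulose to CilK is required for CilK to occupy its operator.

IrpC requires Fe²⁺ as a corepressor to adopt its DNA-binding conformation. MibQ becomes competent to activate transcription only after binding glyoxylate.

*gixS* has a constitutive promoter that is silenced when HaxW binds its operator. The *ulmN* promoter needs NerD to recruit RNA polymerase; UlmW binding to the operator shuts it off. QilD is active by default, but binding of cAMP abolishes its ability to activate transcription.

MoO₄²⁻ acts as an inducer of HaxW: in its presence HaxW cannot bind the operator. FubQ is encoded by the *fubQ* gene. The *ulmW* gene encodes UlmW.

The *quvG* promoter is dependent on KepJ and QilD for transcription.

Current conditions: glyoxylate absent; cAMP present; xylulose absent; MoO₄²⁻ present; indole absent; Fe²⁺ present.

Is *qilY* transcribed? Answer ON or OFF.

OFF

Xylulose is absent, so CilK is inactive.
With no repressor bound, *kepJ* is transcribed.
So KepJ is produced and active.
cAMP is present, so QilD is inactive.
Required activator QilD is absent, so *quvG* is not transcribed.
So QuvG is not produced.
MoO₄²⁻ is present, so HaxW is inactive.
With no repressor bound, *gixS* is transcribed.
So GixS is produced and active.
Glyoxylate is absent, so MibQ is inactive.
Required activator MibQ is absent, so *fubQ* is not transcribed.
So FubQ is not produced.
With repressor GixS bound, *ulmW* is not transcribed.
So UlmW is not produced.
Indole is absent, so NerD is inactive.
Required activator NerD is absent, so *ulmN* is not transcribed.
So UlmN is not produced.
Fe²⁺ is present, so IrpC is active.
With repressor IrpC bound, *bexS* is not transcribed.
So BexS is not produced.
No activator is available at the *qilY* promoter, so *qilY* is not transcribed.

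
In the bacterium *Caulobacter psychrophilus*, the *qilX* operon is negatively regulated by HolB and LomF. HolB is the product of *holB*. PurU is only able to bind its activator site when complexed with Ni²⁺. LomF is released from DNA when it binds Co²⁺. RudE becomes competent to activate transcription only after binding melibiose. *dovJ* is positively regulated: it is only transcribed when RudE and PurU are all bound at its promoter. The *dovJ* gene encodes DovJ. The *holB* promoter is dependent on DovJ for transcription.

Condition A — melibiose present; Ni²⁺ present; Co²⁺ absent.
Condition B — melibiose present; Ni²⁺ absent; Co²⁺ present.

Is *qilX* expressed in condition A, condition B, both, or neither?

B only

Condition A:
Melibiose is present, so RudE is active.
Ni²⁺ is present, so PurU is active.
No repressor is bound and RudE and PurU are active, so *dovJ* is transcribed.
So DovJ is produced and active.
No repressor is bound and DovJ is active, so *holB* is transcribed.
So HolB is produced and active.
Co²⁺ is absent, so LomF is active.
With repressor HolB bound, *qilX* is not transcribed.
→ *qilX* is OFF in A.
Condition B:
Melibiose is present, so RudE is active.
Ni²⁺ is absent, so PurU is inactive.
Required activator PurU is absent, so *dovJ* is not transcribed.
So DovJ is not produced.
Required activator DovJ is absent, so *holB* is not transcribed.
So HolB is not produced.
Co²⁺ is present, so LomF is inactive.
With no repressor bound, *qilX* is transcribed.
→ *qilX* is ON in B.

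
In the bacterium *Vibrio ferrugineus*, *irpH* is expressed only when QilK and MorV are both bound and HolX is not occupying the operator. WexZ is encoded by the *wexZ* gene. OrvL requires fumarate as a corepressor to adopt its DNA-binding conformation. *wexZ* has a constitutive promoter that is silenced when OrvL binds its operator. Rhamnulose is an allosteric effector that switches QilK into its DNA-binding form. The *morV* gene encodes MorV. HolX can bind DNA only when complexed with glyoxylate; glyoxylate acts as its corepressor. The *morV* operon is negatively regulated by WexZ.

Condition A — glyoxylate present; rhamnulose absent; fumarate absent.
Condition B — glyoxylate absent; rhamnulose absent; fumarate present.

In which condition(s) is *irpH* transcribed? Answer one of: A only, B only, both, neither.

neither

Condition A:
Glyoxylate is present, so HolX is active.
Rhamnulose is absent, so QilK is inactive.
Fumarate is absent, so OrvL is inactive.
With no repressor bound, *wexZ* is transcribed.
So WexZ is produced and active.
With repressor WexZ bound, *morV* is not transcribed.
So MorV is not produced.
With repressor HolX bound, *irpH* is not transcribed.
→ *irpH* is OFF in A.
Condition B:
Glyoxylate is absent, so HolX is inactive.
Rhamnulose is absent, so QilK is inactive.
Fumarate is present, so OrvL is active.
With repressor OrvL bound, *wexZ* is not transcribed.
So WexZ is not produced.
With no repressor bound, *morV* is transcribed.
So MorV is produced and active.
Required activator QilK is absent, so *irpH* is not transcribed.
→ *irpH* is OFF in B.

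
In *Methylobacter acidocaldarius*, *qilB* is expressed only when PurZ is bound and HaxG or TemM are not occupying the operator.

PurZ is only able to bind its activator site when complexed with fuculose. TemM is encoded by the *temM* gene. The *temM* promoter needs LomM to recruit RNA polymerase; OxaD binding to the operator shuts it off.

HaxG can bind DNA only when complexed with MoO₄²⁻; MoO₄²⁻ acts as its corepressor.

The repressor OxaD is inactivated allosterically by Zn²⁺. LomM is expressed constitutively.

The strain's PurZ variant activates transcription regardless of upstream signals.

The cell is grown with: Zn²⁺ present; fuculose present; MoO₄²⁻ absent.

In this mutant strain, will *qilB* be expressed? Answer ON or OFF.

MoO₄²⁻ is absent, so HaxG is inactive.
LomM is produced constitutively and is active.
Zn²⁺ is present, so OxaD is inactive.
No repressor is bound and LomM is active, so *temM* is transcribed.
So TemM is produced and active.
PurZ is constitutively active in this strain.
With repressor TemM bound, *qilB* is not transcribed.

OFF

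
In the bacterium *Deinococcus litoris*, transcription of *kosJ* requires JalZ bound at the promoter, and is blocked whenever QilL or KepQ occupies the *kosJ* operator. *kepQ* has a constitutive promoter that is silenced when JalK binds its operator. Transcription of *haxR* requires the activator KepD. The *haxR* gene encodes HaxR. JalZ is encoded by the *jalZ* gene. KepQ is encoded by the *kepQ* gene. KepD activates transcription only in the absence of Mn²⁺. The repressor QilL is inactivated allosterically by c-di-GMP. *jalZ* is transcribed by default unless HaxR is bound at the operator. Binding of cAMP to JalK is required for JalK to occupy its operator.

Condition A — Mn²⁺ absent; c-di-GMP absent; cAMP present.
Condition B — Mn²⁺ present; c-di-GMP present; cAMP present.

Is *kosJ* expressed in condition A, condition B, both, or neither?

B only

Condition A:
Mn²⁺ is absent, so KepD is active.
No repressor is bound and KepD is active, so *haxR* is transcribed.
So HaxR is produced and active.
With repressor HaxR bound, *jalZ* is not transcribed.
So JalZ is not produced.
c-di-GMP is absent, so QilL is active.
cAMP is present, so JalK is active.
With repressor JalK bound, *kepQ* is not transcribed.
So KepQ is not produced.
With repressor QilL bound, *kosJ* is not transcribed.
→ *kosJ* is OFF in A.
Condition B:
Mn²⁺ is present, so KepD is inactive.
Required activator KepD is absent, so *haxR* is not transcribed.
So HaxR is not produced.
With no repressor bound, *jalZ* is transcribed.
So JalZ is produced and active.
c-di-GMP is present, so QilL is inactive.
cAMP is present, so JalK is active.
With repressor JalK bound, *kepQ* is not transcribed.
So KepQ is not produced.
No repressor is bound and JalZ is active, so *kosJ* is transcribed.
→ *kosJ* is ON in B.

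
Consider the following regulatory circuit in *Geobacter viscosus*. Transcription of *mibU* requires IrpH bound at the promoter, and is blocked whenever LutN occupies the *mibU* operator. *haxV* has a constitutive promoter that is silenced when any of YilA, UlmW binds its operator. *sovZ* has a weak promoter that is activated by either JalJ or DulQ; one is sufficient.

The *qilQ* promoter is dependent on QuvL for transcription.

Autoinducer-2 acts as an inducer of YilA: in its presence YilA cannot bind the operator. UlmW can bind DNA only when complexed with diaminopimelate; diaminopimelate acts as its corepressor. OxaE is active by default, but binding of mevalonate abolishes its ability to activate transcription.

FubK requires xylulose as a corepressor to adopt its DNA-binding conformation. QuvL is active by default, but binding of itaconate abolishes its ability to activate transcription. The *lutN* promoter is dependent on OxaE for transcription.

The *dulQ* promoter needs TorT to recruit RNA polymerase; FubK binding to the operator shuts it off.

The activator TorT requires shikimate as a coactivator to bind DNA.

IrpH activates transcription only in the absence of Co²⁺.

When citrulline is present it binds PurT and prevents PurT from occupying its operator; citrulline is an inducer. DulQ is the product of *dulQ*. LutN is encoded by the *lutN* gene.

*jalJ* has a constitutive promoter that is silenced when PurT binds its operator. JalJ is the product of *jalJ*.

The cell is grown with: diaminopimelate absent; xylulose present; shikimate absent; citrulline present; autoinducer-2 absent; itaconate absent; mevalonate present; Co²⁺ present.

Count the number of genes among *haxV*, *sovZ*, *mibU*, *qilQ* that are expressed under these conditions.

Autoinducer-2 is absent, so YilA is active.
Diaminopimelate is absent, so UlmW is inactive.
With repressor YilA bound, *haxV* is not transcribed.
→ *haxV* is OFF.
Citrulline is present, so PurT is inactive.
With no repressor bound, *jalJ* is transcribed.
So JalJ is produced and active.
Shikimate is absent, so TorT is inactive.
Xylulose is present, so FubK is active.
With repressor FubK bound, *dulQ* is not transcribed.
So DulQ is not produced.
Activator JalJ is present, so *sovZ* is transcribed.
→ *sovZ* is ON.
Mevalonate is present, so OxaE is inactive.
Required activator OxaE is absent, so *lutN* is not transcribed.
So LutN is not produced.
Co²⁺ is present, so IrpH is inactive.
Required activator IrpH is absent, so *mibU* is not transcribed.
→ *mibU* is OFF.
Itaconate is absent, so QuvL is active.
No repressor is bound and QuvL is active, so *qilQ* is transcribed.
→ *qilQ* is ON.
2 of the 4 genes are transcribed.

2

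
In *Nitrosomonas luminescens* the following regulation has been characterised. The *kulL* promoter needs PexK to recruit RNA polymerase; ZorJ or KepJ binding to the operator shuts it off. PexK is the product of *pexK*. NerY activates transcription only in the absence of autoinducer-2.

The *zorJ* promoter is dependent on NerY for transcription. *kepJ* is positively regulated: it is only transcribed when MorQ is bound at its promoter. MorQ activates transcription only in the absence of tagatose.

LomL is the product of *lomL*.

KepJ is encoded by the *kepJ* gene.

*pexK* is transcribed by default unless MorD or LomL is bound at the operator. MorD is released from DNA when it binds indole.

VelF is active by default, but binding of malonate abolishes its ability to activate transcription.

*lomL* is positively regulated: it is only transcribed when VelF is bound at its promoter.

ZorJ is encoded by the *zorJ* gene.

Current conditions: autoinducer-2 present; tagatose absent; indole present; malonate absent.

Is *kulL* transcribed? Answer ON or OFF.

Autoinducer-2 is present, so NerY is inactive.
Required activator NerY is absent, so *zorJ* is not transcribed.
So ZorJ is not produced.
Indole is present, so MorD is inactive.
Malonate is absent, so VelF is active.
No repressor is bound and VelF is active, so *lomL* is transcribed.
So LomL is produced and active.
With repressor LomL bound, *pexK* is not transcribed.
So PexK is not produced.
Tagatose is absent, so MorQ is active.
No repressor is bound and MorQ is active, so *kepJ* is transcribed.
So KepJ is produced and active.
With repressor KepJ bound, *kulL* is not transcribed.

OFF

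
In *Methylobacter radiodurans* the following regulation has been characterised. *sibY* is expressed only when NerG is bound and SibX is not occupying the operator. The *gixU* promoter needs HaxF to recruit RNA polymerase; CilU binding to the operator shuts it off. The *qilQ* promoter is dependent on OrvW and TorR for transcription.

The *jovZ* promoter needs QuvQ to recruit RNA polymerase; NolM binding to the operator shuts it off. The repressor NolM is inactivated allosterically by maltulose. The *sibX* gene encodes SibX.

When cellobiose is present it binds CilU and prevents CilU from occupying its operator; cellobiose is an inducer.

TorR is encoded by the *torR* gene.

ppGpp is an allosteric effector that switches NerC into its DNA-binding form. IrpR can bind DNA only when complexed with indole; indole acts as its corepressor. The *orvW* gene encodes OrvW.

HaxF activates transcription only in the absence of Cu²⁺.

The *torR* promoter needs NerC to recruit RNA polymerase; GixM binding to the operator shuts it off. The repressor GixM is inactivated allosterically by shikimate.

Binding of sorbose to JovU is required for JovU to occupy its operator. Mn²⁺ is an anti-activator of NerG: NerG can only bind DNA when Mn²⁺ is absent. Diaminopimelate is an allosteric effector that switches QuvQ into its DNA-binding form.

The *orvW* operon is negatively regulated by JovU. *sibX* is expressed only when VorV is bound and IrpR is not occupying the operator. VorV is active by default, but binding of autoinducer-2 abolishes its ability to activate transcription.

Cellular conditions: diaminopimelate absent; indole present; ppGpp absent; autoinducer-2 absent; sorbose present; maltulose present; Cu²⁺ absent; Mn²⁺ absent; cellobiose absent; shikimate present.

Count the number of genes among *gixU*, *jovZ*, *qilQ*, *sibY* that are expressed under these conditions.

Cellobiose is absent, so CilU is active.
Cu²⁺ is absent, so HaxF is active.
With repressor CilU bound, *gixU* is not transcribed.
→ *gixU* is OFF.
Diaminopimelate is absent, so QuvQ is inactive.
Maltulose is present, so NolM is inactive.
Required activator QuvQ is absent, so *jovZ* is not transcribed.
→ *jovZ* is OFF.
Sorbose is present, so JovU is active.
With repressor JovU bound, *orvW* is not transcribed.
So OrvW is not produced.
ppGpp is absent, so NerC is inactive.
Shikimate is present, so GixM is inactive.
Required activator NerC is absent, so *torR* is not transcribed.
So TorR is not produced.
Required activator OrvW is absent, so *qilQ* is not transcribed.
→ *qilQ* is OFF.
Mn²⁺ is absent, so NerG is active.
Autoinducer-2 is absent, so VorV is active.
Indole is present, so IrpR is active.
With repressor IrpR bound, *sibX* is not transcribed.
So SibX is not produced.
No repressor is bound and NerG is active, so *sibY* is transcribed.
→ *sibY* is ON.
1 of the 4 genes is transcribed.

1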